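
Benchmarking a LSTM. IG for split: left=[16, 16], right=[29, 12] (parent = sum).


Parent = [45, 28], H_parent = 0.9605
H_left = 1 (n=32), H_right = 0.8722 (n=41)
H_children = (32/73)·1 + (41/73)·0.8722 = 0.9282
IG = 0.9605 - 0.9282 = 0.0323

0.0323


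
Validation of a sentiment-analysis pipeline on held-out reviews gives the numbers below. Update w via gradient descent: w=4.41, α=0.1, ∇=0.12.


w_new = w - α·∇
= 4.41 - 0.1·0.12
= 4.41 - 0.012
= 4.398

4.398


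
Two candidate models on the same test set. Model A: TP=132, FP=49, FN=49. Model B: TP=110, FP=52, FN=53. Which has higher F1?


Model A: P=132/181=0.7293, R=132/181=0.7293, F1=2PR/(P+R)=2TP/(2TP+FP+FN)=264/362=0.7293
Model B: P=110/162=0.679, R=110/163=0.6748, F1=2PR/(P+R)=2TP/(2TP+FP+FN)=220/325=0.6769
0.7293 > 0.6769 → Model A

Model A


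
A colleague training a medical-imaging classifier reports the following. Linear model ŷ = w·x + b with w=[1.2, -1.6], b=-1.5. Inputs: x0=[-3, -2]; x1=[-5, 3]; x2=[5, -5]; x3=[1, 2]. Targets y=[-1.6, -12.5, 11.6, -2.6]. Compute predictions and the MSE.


ŷ0 = (1.2)·(-3) + (-1.6)·(-2) - 1.5 = -1.9
ŷ1 = (1.2)·(-5) + (-1.6)·(3) - 1.5 = -12.3
ŷ2 = (1.2)·(5) + (-1.6)·(-5) - 1.5 = 12.5
ŷ3 = (1.2)·(1) + (-1.6)·(2) - 1.5 = -3.5
errors² = [0.09, 0.04, 0.81, 0.81]
MSE = 1.7500/4 = 0.4375

0.4375


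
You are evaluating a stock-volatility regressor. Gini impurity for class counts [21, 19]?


Probabilities: [21/40, 19/40] ≈ [0.525, 0.475]
Σpᵢ² = (441 + 361)/40² = 802/1600
Gini = 1 - Σpᵢ² = 1 - 802/1600 = 0.4988

0.4988


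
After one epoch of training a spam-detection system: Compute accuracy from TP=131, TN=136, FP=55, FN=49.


Accuracy = (TP+TN)/(TP+TN+FP+FN)
= (131+136)/(371)
= 267/371 = 71.97%

71.97%


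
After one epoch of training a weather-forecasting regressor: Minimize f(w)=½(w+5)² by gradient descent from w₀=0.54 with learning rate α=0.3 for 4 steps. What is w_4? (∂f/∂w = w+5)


step 1: grad = 0.54+5 = 5.54; w = 0.54 - 0.3·(5.54) = -1.122
step 2: grad = -1.122+5 = 3.878; w = -1.122 - 0.3·(3.878) = -2.2854
step 3: grad = -2.2854+5 = 2.7146; w = -2.2854 - 0.3·(2.7146) = -3.09978
step 4: grad = -3.09978+5 = 1.90022; w = -3.09978 - 0.3·(1.90022) = -3.669846

-3.669846


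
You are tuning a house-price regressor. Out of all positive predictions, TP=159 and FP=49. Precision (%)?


Precision = TP/(TP+FP)
= 159/(159+49)
= 159/208 = 76.44%

76.44%


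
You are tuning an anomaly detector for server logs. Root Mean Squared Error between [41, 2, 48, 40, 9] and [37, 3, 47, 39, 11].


MSE = 23/5 = 4.6
RMSE = √(23/5) = 2.1448

2.1448


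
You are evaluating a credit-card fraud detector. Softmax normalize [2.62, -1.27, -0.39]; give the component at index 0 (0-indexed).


Exponentials: e^2.62=13.7357, e^-1.27=0.2808, e^-0.39=0.6771
Sum = 14.6936
Softmax = [0.9348, 0.0191, 0.0461]
p[0] = 13.7357/14.6936 = 0.9348

0.9348


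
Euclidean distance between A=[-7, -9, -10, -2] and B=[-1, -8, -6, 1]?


d = √((-7+ 1)² + (-9+ 8)² + (-10+ 6)² + (-2-1)²)
  = √(36 + 1 + 16 + 9)
  = √62 = 7.874

7.874


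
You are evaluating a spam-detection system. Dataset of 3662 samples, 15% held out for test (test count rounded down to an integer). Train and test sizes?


Test = ⌊3662·15/100⌋ = 549
Train = 3662 - 549 = 3113

Train: 3113, Test: 549


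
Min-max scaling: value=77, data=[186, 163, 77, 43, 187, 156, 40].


min=40, max=187
(77-40)/(187-40) = 37/147 = 0.2517

0.2517


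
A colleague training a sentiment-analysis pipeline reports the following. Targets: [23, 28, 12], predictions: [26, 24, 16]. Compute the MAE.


Absolute errors: |23-26|=3, |28-24|=4, |12-16|=4
Sum = 11
MAE = 11/3 = 11/3

11/3


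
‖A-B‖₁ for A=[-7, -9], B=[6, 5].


d = |-7-6| + |-9-5|
  = 13 + 14
  = 27

27


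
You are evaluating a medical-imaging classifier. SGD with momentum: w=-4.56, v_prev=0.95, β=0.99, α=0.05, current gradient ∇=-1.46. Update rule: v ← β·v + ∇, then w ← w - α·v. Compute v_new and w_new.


v_new = 0.99·0.95 - 1.46 = 0.9405 - 1.46 = -0.5195
w_new = -4.56 - 0.05·-0.5195 = -4.56 + 0.025975 = -4.534025

v_new=-0.5195, w_new=-4.534025


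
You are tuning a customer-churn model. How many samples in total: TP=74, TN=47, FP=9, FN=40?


Total = TP + TN + FP + FN
= 74 + 47 + 9 + 40
= 170
(Predicted positive: 83, predicted negative: 87)

170


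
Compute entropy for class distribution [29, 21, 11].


Probabilities: [29/61, 21/61, 11/61] ≈ [0.4754, 0.3443, 0.1803]
H = -((29/61)·log₂(29/61) + (21/61)·log₂(21/61) + (11/61)·log₂(11/61))
  = 1.4853 bits

1.4853 bits


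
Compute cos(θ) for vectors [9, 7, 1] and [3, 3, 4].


A·B = 9·3 + 7·3 + 1·4 = 52
‖A‖ = √131 = 11.4455, ‖B‖ = √34 = 5.831
cos = 52/(√131·√34) = 52/√4454 = 0.7792

0.7792


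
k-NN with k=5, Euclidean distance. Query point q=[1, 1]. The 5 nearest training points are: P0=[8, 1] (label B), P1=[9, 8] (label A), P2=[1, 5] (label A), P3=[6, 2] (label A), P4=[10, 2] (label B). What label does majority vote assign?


d(q,P0) = 7.0  (label B)
d(q,P1) = 10.6301  (label A)
d(q,P2) = 4.0  (label A)
d(q,P3) = 5.099  (label A)
d(q,P4) = 9.0554  (label B)
Votes: A=3, B=2
Majority → A

A


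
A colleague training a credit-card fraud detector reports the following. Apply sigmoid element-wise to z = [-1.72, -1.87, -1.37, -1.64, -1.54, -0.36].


σ(-1.72) = 1/(1+e^1.72) = 0.1519
σ(-1.87) = 1/(1+e^1.87) = 0.1335
σ(-1.37) = 1/(1+e^1.37) = 0.2026
σ(-1.64) = 1/(1+e^1.64) = 0.1625
σ(-1.54) = 1/(1+e^1.54) = 0.1765
σ(-0.36) = 1/(1+e^0.36) = 0.411
result = [0.1519, 0.1335, 0.2026, 0.1625, 0.1765, 0.411]

[0.1519, 0.1335, 0.2026, 0.1625, 0.1765, 0.411]


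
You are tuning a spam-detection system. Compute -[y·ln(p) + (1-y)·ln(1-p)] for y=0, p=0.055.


BCE = -[y·ln(p) + (1-y)·ln(1-p)]
= -0 - 1·ln(1-0.055)
= -ln(0.945) = 0.0566

0.0566


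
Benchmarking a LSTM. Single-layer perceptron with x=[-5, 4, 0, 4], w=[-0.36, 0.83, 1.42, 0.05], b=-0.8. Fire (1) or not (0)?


z = (-5)·(-0.36) + (4)·(0.83) + (0)·(1.42) + (4)·(0.05) - 0.8
  = 4.52
step(z) = 1 (z≥0)

1


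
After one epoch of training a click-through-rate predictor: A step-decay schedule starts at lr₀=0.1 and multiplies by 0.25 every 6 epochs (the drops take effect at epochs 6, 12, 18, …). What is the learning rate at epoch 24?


n_drops = ⌊24/6⌋ = 4
lr = 0.1·0.25^4 = 0.1·0.00390625 = 0.000390625

0.000390625


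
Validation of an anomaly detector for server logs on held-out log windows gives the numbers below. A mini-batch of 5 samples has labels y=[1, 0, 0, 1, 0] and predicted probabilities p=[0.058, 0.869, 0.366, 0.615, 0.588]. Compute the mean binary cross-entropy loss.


L[0] = -ln(0.058) = 2.8473
L[1] = -ln(1-0.869) = -ln(0.131) = 2.0326
L[2] = -ln(1-0.366) = -ln(0.634) = 0.4557
L[3] = -ln(0.615) = 0.4861
L[4] = -ln(1-0.588) = -ln(0.412) = 0.8867
mean = (2.8473 + 2.0326 + 0.4557 + 0.4861 + 0.8867)/5 = 1.3417

1.3417


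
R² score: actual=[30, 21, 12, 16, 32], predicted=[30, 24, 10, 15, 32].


ȳ = 22.2
SS_res = Σ(y-ŷ)² = 14
SS_tot = Σ(y-ȳ)² = 300.8
R² = 1 - SS_res/SS_tot = 1 - 0.0465 = 0.9535

0.9535


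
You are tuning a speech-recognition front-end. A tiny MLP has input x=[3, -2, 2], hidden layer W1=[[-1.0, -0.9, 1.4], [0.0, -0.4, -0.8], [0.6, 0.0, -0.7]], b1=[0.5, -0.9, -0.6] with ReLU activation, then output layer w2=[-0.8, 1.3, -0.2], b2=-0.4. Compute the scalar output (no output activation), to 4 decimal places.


z1[0] = (-1.0)·(3) + (-0.9)·(-2) + (1.4)·(2) + 0.5 = 2.1
z1[1] = (0.0)·(3) + (-0.4)·(-2) + (-0.8)·(2) - 0.9 = -1.7
z1[2] = (0.6)·(3) + (0.0)·(-2) + (-0.7)·(2) - 0.6 = -0.2
h = ReLU(z1) = [2.1, 0.0, 0.0]
output = (-0.8)·(2.1) + (1.3)·(0.0) + (-0.2)·(0.0) - 0.4 = -2.08

-2.08


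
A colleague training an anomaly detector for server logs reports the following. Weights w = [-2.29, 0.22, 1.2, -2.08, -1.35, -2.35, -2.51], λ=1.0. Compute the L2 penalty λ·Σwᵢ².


‖w‖₂² = (-2.29)² + (0.22)² + (1.2)² + (-2.08)² + (-1.35)² + (-2.35)² + (-2.51)²
     = 5.2441 + 0.0484 + 1.44 + 4.3264 + 1.8225 + 5.5225 + 6.3001
     = 24.704
λ·‖w‖₂² = 1.0·24.704 = 24.704

24.704


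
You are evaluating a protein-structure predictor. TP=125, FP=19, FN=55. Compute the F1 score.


Precision = 125/144 = 0.8681
Recall = 125/180 = 0.6944
F1 = 2·P·R/(P+R) = 2·TP/(2·TP+FP+FN) = 250/(250+19+55) = 250/324 = 0.7716

0.7716


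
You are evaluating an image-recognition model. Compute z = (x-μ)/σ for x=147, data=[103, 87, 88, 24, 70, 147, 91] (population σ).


μ = 87.1429, σ = 34.0815
z = (147 - 87.1429)/34.0815 = 1.7563

1.7563


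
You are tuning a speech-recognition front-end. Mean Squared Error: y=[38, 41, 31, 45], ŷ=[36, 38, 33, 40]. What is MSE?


Squared errors: (38-36)²=4, (41-38)²=9, (31-33)²=4, (45-40)²=25
Sum = 42
MSE = 42/4 = 21/2

21/2


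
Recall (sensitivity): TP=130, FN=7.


Recall = TP/(TP+FN)
= 130/(130+7)
= 130/137 = 94.89%

94.89%


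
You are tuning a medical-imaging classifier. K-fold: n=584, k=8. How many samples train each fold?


Fold size = 584/8 = 73
Training per fold = 584 - 73 = 511

511


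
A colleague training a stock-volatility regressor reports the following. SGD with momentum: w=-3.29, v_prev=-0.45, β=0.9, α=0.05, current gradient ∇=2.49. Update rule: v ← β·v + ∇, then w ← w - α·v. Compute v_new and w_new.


v_new = 0.9·-0.45 + 2.49 = -0.405 + 2.49 = 2.085
w_new = -3.29 - 0.05·2.085 = -3.29 - 0.10425 = -3.39425

v_new=2.085, w_new=-3.39425


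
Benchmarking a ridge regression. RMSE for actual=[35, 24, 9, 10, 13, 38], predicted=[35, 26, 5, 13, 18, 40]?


MSE = 58/6 = 9.6667
RMSE = √(58/6) = 3.1091

3.1091


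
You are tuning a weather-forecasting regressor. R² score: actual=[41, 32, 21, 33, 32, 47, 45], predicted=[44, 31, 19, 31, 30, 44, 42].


ȳ = 35.8571
SS_res = Σ(y-ŷ)² = 40
SS_tot = Σ(y-ȳ)² = 492.86
R² = 1 - SS_res/SS_tot = 1 - 0.0812 = 0.9188

0.9188


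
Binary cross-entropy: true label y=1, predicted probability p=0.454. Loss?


BCE = -[y·ln(p) + (1-y)·ln(1-p)]
= -1·ln(0.454) - 0
= -ln(0.454) = 0.7897

0.7897


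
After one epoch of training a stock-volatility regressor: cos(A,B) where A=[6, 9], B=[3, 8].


A·B = 6·3 + 9·8 = 90
‖A‖ = √117 = 10.8167, ‖B‖ = √73 = 8.544
cos = 90/(√117·√73) = 90/√8541 = 0.9738

0.9738


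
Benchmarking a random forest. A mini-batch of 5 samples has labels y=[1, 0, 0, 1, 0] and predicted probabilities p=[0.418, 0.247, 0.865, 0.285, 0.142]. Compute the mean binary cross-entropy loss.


L[0] = -ln(0.418) = 0.8723
L[1] = -ln(1-0.247) = -ln(0.753) = 0.2837
L[2] = -ln(1-0.865) = -ln(0.135) = 2.0025
L[3] = -ln(0.285) = 1.2553
L[4] = -ln(1-0.142) = -ln(0.858) = 0.1532
mean = (0.8723 + 0.2837 + 2.0025 + 1.2553 + 0.1532)/5 = 0.9134

0.9134


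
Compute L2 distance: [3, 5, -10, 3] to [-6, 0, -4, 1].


d = √((3+ 6)² + (5-0)² + (-10+ 4)² + (3-1)²)
  = √(81 + 25 + 36 + 4)
  = √146 = 12.083

12.083


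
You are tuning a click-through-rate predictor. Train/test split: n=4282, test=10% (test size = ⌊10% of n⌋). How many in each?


Test = ⌊4282·10/100⌋ = 428
Train = 4282 - 428 = 3854

Train: 3854, Test: 428


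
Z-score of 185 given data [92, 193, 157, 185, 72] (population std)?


μ = 139.8, σ = 49.0934
z = (185 - 139.8)/49.0934 = 0.9207

0.9207


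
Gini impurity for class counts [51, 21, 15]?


Probabilities: [51/87, 21/87, 15/87] ≈ [0.5862, 0.2414, 0.1724]
Σpᵢ² = (2601 + 441 + 225)/87² = 3267/7569
Gini = 1 - Σpᵢ² = 1 - 3267/7569 = 0.5684

0.5684


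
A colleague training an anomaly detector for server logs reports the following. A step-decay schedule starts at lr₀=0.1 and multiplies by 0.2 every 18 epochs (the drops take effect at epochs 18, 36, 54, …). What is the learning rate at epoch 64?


n_drops = ⌊64/18⌋ = 3
lr = 0.1·0.2^3 = 0.1·0.008 = 0.0008

0.0008


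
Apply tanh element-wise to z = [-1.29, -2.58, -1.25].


tanh(-1.29) = -0.8591
tanh(-2.58) = -0.9886
tanh(-1.25) = -0.8483
result = [-0.8591, -0.9886, -0.8483]

[-0.8591, -0.9886, -0.8483]


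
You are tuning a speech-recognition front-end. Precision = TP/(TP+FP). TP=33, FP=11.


Precision = TP/(TP+FP)
= 33/(33+11)
= 33/44 = 75.0%

75.0%


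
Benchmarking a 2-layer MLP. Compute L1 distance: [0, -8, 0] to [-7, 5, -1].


d = |0+ 7| + |-8-5| + |0+ 1|
  = 7 + 13 + 1
  = 21

21


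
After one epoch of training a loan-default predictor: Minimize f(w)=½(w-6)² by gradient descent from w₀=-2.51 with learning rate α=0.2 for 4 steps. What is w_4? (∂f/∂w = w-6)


step 1: grad = -2.51-6 = -8.51; w = -2.51 - 0.2·(-8.51) = -0.808
step 2: grad = -0.808-6 = -6.808; w = -0.808 - 0.2·(-6.808) = 0.5536
step 3: grad = 0.5536-6 = -5.4464; w = 0.5536 - 0.2·(-5.4464) = 1.64288
step 4: grad = 1.64288-6 = -4.35712; w = 1.64288 - 0.2·(-4.35712) = 2.514304

2.514304


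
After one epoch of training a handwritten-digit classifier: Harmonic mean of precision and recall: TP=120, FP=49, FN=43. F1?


Precision = 120/169 = 0.7101
Recall = 120/163 = 0.7362
F1 = 2·P·R/(P+R) = 2·TP/(2·TP+FP+FN) = 240/(240+49+43) = 240/332 = 0.7229

0.7229


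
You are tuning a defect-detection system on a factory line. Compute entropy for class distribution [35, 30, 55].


Probabilities: [35/120, 30/120, 55/120] ≈ [0.2917, 0.25, 0.4583]
H = -((35/120)·log₂(35/120) + (30/120)·log₂(30/120) + (55/120)·log₂(55/120))
  = 1.5343 bits

1.5343 bits


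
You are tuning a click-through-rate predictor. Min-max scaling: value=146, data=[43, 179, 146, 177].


min=43, max=179
(146-43)/(179-43) = 103/136 = 0.7574

0.7574


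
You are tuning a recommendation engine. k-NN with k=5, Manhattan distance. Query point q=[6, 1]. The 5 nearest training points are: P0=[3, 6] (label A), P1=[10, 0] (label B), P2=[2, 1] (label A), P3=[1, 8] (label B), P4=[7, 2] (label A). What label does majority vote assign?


d(q,P0) = 8  (label A)
d(q,P1) = 5  (label B)
d(q,P2) = 4  (label A)
d(q,P3) = 12  (label B)
d(q,P4) = 2  (label A)
Votes: A=3, B=2
Majority → A

A


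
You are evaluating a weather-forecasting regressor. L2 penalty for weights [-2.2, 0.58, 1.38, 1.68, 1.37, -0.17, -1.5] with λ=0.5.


‖w‖₂² = (-2.2)² + (0.58)² + (1.38)² + (1.68)² + (1.37)² + (-0.17)² + (-1.5)²
     = 4.84 + 0.3364 + 1.9044 + 2.8224 + 1.8769 + 0.0289 + 2.25
     = 14.059
λ·‖w‖₂² = 0.5·14.059 = 7.0295

7.0295


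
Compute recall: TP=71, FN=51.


Recall = TP/(TP+FN)
= 71/(71+51)
= 71/122 = 58.2%

58.2%


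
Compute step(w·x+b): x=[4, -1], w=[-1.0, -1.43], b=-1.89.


z = (4)·(-1.0) + (-1)·(-1.43) - 1.89
  = -4.46
step(z) = 0 (z<0)

0


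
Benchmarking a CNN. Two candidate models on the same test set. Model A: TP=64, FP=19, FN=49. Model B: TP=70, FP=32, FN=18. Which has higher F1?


Model A: P=64/83=0.7711, R=64/113=0.5664, F1=2PR/(P+R)=2TP/(2TP+FP+FN)=128/196=0.6531
Model B: P=70/102=0.6863, R=70/88=0.7955, F1=2PR/(P+R)=2TP/(2TP+FP+FN)=140/190=0.7368
0.6531 < 0.7368 → Model B

Model B


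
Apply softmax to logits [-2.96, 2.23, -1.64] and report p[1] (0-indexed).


Exponentials: e^-2.96=0.0518, e^2.23=9.2999, e^-1.64=0.194
Sum = 9.5457
Softmax = [0.0054, 0.9743, 0.0203]
p[1] = 9.2999/9.5457 = 0.9743

0.9743


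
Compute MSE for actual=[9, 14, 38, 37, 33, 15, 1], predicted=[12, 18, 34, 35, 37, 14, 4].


Squared errors: (9-12)²=9, (14-18)²=16, (38-34)²=16, (37-35)²=4, (33-37)²=16, (15-14)²=1, (1-4)²=9
Sum = 71
MSE = 71/7 = 71/7

71/7


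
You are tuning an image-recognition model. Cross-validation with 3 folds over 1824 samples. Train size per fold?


Fold size = 1824/3 = 608
Training per fold = 1824 - 608 = 1216

1216


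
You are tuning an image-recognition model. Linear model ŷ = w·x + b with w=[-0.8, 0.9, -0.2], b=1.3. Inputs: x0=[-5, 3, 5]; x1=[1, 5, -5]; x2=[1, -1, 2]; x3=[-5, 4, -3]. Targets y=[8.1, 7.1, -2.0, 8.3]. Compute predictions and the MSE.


ŷ0 = (-0.8)·(-5) + (0.9)·(3) + (-0.2)·(5) + 1.3 = 7.0
ŷ1 = (-0.8)·(1) + (0.9)·(5) + (-0.2)·(-5) + 1.3 = 6.0
ŷ2 = (-0.8)·(1) + (0.9)·(-1) + (-0.2)·(2) + 1.3 = -0.8
ŷ3 = (-0.8)·(-5) + (0.9)·(4) + (-0.2)·(-3) + 1.3 = 9.5
errors² = [1.21, 1.21, 1.44, 1.44]
MSE = 5.3000/4 = 1.325

1.325


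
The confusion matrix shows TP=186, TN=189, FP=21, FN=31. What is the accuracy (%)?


Accuracy = (TP+TN)/(TP+TN+FP+FN)
= (186+189)/(427)
= 375/427 = 87.82%

87.82%


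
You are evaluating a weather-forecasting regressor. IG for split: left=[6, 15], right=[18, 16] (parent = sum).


Parent = [24, 31], H_parent = 0.9883
H_left = 0.8631 (n=21), H_right = 0.9975 (n=34)
H_children = (21/55)·0.8631 + (34/55)·0.9975 = 0.9462
IG = 0.9883 - 0.9462 = 0.0421

0.0421


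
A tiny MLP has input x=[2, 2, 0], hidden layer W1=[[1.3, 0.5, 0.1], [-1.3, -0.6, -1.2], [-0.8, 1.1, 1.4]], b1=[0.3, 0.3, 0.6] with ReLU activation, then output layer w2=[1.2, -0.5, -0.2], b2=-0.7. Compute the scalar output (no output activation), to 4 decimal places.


z1[0] = (1.3)·(2) + (0.5)·(2) + (0.1)·(0) + 0.3 = 3.9
z1[1] = (-1.3)·(2) + (-0.6)·(2) + (-1.2)·(0) + 0.3 = -3.5
z1[2] = (-0.8)·(2) + (1.1)·(2) + (1.4)·(0) + 0.6 = 1.2
h = ReLU(z1) = [3.9, 0.0, 1.2]
output = (1.2)·(3.9) + (-0.5)·(0.0) + (-0.2)·(1.2) - 0.7 = 3.74

3.74


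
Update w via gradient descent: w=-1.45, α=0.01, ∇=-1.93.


w_new = w - α·∇
= -1.45 - 0.01·-1.93
= -1.45 + 0.0193
= -1.4307

-1.4307


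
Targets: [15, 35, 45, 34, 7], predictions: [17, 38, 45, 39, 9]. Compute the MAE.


Absolute errors: |15-17|=2, |35-38|=3, |45-45|=0, |34-39|=5, |7-9|=2
Sum = 12
MAE = 12/5 = 12/5

12/5


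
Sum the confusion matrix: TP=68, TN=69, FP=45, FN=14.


Total = TP + TN + FP + FN
= 68 + 69 + 45 + 14
= 196
(Predicted positive: 113, predicted negative: 83)

196


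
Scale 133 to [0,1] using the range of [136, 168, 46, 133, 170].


min=46, max=170
(133-46)/(170-46) = 87/124 = 0.7016

0.7016


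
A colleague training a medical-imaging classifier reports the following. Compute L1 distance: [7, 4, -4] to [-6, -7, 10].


d = |7+ 6| + |4+ 7| + |-4-10|
  = 13 + 11 + 14
  = 38

38


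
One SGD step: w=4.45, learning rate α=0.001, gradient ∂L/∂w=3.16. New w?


w_new = w - α·∇
= 4.45 - 0.001·3.16
= 4.45 - 0.00316
= 4.44684

4.44684


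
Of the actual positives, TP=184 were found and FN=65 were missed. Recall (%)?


Recall = TP/(TP+FN)
= 184/(184+65)
= 184/249 = 73.9%

73.9%


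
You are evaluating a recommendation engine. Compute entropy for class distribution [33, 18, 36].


Probabilities: [33/87, 18/87, 36/87] ≈ [0.3793, 0.2069, 0.4138]
H = -((33/87)·log₂(33/87) + (18/87)·log₂(18/87) + (36/87)·log₂(36/87))
  = 1.5275 bits

1.5275 bits


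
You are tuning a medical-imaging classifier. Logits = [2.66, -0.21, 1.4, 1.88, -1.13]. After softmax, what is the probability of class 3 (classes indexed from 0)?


Exponentials: e^2.66=14.2963, e^-0.21=0.8106, e^1.4=4.0552, e^1.88=6.5535, e^-1.13=0.323
Sum = 26.0386
Softmax = [0.549, 0.0311, 0.1557, 0.2517, 0.0124]
p[3] = 6.5535/26.0386 = 0.2517

0.2517


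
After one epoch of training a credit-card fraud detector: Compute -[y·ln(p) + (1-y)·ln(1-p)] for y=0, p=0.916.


BCE = -[y·ln(p) + (1-y)·ln(1-p)]
= -0 - 1·ln(1-0.916)
= -ln(0.084) = 2.4769

2.4769


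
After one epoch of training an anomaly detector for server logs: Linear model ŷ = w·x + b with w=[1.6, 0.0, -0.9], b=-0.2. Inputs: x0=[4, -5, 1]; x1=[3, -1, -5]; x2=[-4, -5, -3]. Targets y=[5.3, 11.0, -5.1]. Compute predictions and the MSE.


ŷ0 = (1.6)·(4) + (0.0)·(-5) + (-0.9)·(1) - 0.2 = 5.3
ŷ1 = (1.6)·(3) + (0.0)·(-1) + (-0.9)·(-5) - 0.2 = 9.1
ŷ2 = (1.6)·(-4) + (0.0)·(-5) + (-0.9)·(-3) - 0.2 = -3.9
errors² = [0.0, 3.61, 1.44]
MSE = 5.0500/3 = 1.6833

1.6833


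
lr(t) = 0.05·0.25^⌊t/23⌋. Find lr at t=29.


n_drops = ⌊29/23⌋ = 1
lr = 0.05·0.25^1 = 0.05·0.25 = 0.0125

0.0125


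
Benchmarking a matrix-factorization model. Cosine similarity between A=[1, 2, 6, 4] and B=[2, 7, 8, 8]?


A·B = 1·2 + 2·7 + 6·8 + 4·8 = 96
‖A‖ = √57 = 7.5498, ‖B‖ = √181 = 13.4536
cos = 96/(√57·√181) = 96/√10317 = 0.9451

0.9451


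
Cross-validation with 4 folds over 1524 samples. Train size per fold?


Fold size = 1524/4 = 381
Training per fold = 1524 - 381 = 1143

1143


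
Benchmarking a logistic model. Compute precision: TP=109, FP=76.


Precision = TP/(TP+FP)
= 109/(109+76)
= 109/185 = 58.92%

58.92%


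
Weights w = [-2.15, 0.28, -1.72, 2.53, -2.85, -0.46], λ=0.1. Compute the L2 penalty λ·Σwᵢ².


‖w‖₂² = (-2.15)² + (0.28)² + (-1.72)² + (2.53)² + (-2.85)² + (-0.46)²
     = 4.6225 + 0.0784 + 2.9584 + 6.4009 + 8.1225 + 0.2116
     = 22.3943
λ·‖w‖₂² = 0.1·22.3943 = 2.23943

2.23943


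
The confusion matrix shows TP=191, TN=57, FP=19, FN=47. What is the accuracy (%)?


Accuracy = (TP+TN)/(TP+TN+FP+FN)
= (191+57)/(314)
= 248/314 = 78.98%

78.98%


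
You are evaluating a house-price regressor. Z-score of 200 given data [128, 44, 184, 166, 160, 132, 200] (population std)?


μ = 144.8571, σ = 47.6158
z = (200 - 144.8571)/47.6158 = 1.1581

1.1581


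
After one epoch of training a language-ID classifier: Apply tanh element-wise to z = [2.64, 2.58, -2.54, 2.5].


tanh(2.64) = 0.9899
tanh(2.58) = 0.9886
tanh(-2.54) = -0.9876
tanh(2.5) = 0.9866
result = [0.9899, 0.9886, -0.9876, 0.9866]

[0.9899, 0.9886, -0.9876, 0.9866]


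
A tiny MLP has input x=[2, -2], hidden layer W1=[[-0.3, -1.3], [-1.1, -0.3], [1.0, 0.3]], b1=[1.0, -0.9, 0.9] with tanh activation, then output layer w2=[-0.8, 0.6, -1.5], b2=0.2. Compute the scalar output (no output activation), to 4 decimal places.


z1[0] = (-0.3)·(2) + (-1.3)·(-2) + 1.0 = 3.0
z1[1] = (-1.1)·(2) + (-0.3)·(-2) - 0.9 = -2.5
z1[2] = (1.0)·(2) + (0.3)·(-2) + 0.9 = 2.3
h = tanh(z1) = [0.9951, -0.9866, 0.9801]
output = (-0.8)·(0.9951) + (0.6)·(-0.9866) + (-1.5)·(0.9801) + 0.2 = -2.6582

-2.6582


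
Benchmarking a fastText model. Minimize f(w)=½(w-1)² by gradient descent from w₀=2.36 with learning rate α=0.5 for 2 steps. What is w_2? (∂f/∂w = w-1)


step 1: grad = 2.36-1 = 1.36; w = 2.36 - 0.5·(1.36) = 1.68
step 2: grad = 1.68-1 = 0.68; w = 1.68 - 0.5·(0.68) = 1.34

1.34


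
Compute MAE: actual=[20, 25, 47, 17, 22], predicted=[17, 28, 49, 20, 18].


Absolute errors: |20-17|=3, |25-28|=3, |47-49|=2, |17-20|=3, |22-18|=4
Sum = 15
MAE = 15/5 = 3

3


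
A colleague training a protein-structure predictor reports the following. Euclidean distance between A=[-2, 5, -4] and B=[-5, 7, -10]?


d = √((-2+ 5)² + (5-7)² + (-4+ 10)²)
  = √(9 + 4 + 36)
  = √49 = 7.0

7.0


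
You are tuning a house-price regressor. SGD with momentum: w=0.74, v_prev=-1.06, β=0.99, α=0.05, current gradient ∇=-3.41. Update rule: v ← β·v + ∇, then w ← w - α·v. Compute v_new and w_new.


v_new = 0.99·-1.06 - 3.41 = -1.0494 - 3.41 = -4.4594
w_new = 0.74 - 0.05·-4.4594 = 0.74 + 0.22297 = 0.96297

v_new=-4.4594, w_new=0.96297


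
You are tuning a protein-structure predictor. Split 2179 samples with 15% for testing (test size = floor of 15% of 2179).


Test = ⌊2179·15/100⌋ = 326
Train = 2179 - 326 = 1853

Train: 1853, Test: 326


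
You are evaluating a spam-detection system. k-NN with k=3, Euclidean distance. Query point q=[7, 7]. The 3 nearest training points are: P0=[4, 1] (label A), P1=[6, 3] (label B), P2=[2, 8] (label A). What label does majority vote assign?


d(q,P0) = 6.7082  (label A)
d(q,P1) = 4.1231  (label B)
d(q,P2) = 5.099  (label A)
Votes: A=2, B=1
Majority → A

A


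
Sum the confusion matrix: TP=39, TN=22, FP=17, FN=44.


Total = TP + TN + FP + FN
= 39 + 22 + 17 + 44
= 122
(Predicted positive: 56, predicted negative: 66)

122


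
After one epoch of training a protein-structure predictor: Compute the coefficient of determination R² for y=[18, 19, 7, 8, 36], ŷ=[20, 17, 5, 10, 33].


ȳ = 17.6
SS_res = Σ(y-ŷ)² = 25
SS_tot = Σ(y-ȳ)² = 545.2
R² = 1 - SS_res/SS_tot = 1 - 0.0459 = 0.9541

0.9541


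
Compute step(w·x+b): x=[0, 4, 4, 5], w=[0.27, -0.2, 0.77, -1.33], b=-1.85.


z = (0)·(0.27) + (4)·(-0.2) + (4)·(0.77) + (5)·(-1.33) - 1.85
  = -6.22
step(z) = 0 (z<0)

0


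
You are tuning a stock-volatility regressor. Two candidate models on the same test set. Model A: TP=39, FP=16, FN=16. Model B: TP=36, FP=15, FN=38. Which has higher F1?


Model A: P=39/55=0.7091, R=39/55=0.7091, F1=2PR/(P+R)=2TP/(2TP+FP+FN)=78/110=0.7091
Model B: P=36/51=0.7059, R=36/74=0.4865, F1=2PR/(P+R)=2TP/(2TP+FP+FN)=72/125=0.576
0.7091 > 0.576 → Model A

Model A


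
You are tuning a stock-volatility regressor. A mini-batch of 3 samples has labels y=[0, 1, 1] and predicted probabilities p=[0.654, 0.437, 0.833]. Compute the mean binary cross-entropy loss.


L[0] = -ln(1-0.654) = -ln(0.346) = 1.0613
L[1] = -ln(0.437) = 0.8278
L[2] = -ln(0.833) = 0.1827
mean = (1.0613 + 0.8278 + 0.1827)/3 = 0.6906

0.6906


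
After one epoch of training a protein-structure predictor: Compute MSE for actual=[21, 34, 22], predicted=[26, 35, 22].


Squared errors: (21-26)²=25, (34-35)²=1, (22-22)²=0
Sum = 26
MSE = 26/3 = 26/3

26/3


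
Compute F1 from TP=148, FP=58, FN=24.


Precision = 148/206 = 0.7184
Recall = 148/172 = 0.8605
F1 = 2·P·R/(P+R) = 2·TP/(2·TP+FP+FN) = 296/(296+58+24) = 296/378 = 0.7831

0.7831


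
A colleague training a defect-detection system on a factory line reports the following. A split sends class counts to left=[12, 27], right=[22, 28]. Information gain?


Parent = [34, 55], H_parent = 0.9595
H_left = 0.8905 (n=39), H_right = 0.9896 (n=50)
H_children = (39/89)·0.8905 + (50/89)·0.9896 = 0.9462
IG = 0.9595 - 0.9462 = 0.0133

0.0133


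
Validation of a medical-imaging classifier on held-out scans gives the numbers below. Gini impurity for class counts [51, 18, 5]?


Probabilities: [51/74, 18/74, 5/74] ≈ [0.6892, 0.2432, 0.0676]
Σpᵢ² = (2601 + 324 + 25)/74² = 2950/5476
Gini = 1 - Σpᵢ² = 1 - 2950/5476 = 0.4613

0.4613


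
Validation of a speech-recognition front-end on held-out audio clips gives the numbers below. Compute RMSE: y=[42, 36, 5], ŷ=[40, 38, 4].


MSE = 9/3 = 3
RMSE = √(9/3) = 1.7321

1.7321


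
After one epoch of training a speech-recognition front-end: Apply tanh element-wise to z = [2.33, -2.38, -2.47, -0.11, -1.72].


tanh(2.33) = 0.9812
tanh(-2.38) = -0.983
tanh(-2.47) = -0.9858
tanh(-0.11) = -0.1096
tanh(-1.72) = -0.9379
result = [0.9812, -0.983, -0.9858, -0.1096, -0.9379]

[0.9812, -0.983, -0.9858, -0.1096, -0.9379]


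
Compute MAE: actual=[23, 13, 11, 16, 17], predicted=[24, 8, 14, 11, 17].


Absolute errors: |23-24|=1, |13-8|=5, |11-14|=3, |16-11|=5, |17-17|=0
Sum = 14
MAE = 14/5 = 14/5

14/5


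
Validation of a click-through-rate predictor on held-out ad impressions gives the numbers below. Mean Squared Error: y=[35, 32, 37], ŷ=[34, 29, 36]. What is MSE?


Squared errors: (35-34)²=1, (32-29)²=9, (37-36)²=1
Sum = 11
MSE = 11/3 = 11/3

11/3


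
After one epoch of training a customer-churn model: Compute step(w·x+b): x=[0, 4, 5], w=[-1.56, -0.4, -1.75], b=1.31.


z = (0)·(-1.56) + (4)·(-0.4) + (5)·(-1.75) + 1.31
  = -9.04
step(z) = 0 (z<0)

0


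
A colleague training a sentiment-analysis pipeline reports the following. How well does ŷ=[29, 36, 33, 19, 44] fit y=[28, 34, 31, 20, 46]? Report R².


ȳ = 31.8
SS_res = Σ(y-ŷ)² = 14
SS_tot = Σ(y-ȳ)² = 360.8
R² = 1 - SS_res/SS_tot = 1 - 0.0388 = 0.9612

0.9612


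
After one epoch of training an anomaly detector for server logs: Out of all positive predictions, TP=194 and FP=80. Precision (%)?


Precision = TP/(TP+FP)
= 194/(194+80)
= 194/274 = 70.8%

70.8%


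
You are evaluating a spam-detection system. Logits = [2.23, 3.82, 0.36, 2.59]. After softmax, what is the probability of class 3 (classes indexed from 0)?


Exponentials: e^2.23=9.2999, e^3.82=45.6042, e^0.36=1.4333, e^2.59=13.3298
Sum = 69.6672
Softmax = [0.1335, 0.6546, 0.0206, 0.1913]
p[3] = 13.3298/69.6672 = 0.1913

0.1913


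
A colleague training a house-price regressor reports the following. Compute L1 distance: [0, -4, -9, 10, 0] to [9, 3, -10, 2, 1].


d = |0-9| + |-4-3| + |-9+ 10| + |10-2| + |0-1|
  = 9 + 7 + 1 + 8 + 1
  = 26

26


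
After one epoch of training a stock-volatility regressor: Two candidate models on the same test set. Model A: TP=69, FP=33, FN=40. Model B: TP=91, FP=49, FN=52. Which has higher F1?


Model A: P=69/102=0.6765, R=69/109=0.633, F1=2PR/(P+R)=2TP/(2TP+FP+FN)=138/211=0.654
Model B: P=91/140=0.65, R=91/143=0.6364, F1=2PR/(P+R)=2TP/(2TP+FP+FN)=182/283=0.6431
0.654 > 0.6431 → Model A

Model A


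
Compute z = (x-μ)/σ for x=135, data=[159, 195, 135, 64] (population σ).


μ = 138.25, σ = 47.8925
z = (135 - 138.25)/47.8925 = -0.0679

-0.0679


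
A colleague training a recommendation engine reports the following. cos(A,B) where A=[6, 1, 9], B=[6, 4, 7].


A·B = 6·6 + 1·4 + 9·7 = 103
‖A‖ = √118 = 10.8628, ‖B‖ = √101 = 10.0499
cos = 103/(√118·√101) = 103/√11918 = 0.9435

0.9435


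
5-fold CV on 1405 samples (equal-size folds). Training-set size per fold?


Fold size = 1405/5 = 281
Training per fold = 1405 - 281 = 1124

1124


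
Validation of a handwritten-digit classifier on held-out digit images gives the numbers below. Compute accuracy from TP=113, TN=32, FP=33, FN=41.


Accuracy = (TP+TN)/(TP+TN+FP+FN)
= (113+32)/(219)
= 145/219 = 66.21%

66.21%


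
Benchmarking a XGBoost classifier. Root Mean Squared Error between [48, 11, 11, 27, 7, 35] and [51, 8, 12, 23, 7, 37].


MSE = 39/6 = 6.5
RMSE = √(39/6) = 2.5495

2.5495


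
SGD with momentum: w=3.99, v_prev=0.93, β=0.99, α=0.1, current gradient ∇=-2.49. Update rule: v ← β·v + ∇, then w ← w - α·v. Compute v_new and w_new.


v_new = 0.99·0.93 - 2.49 = 0.9207 - 2.49 = -1.5693
w_new = 3.99 - 0.1·-1.5693 = 3.99 + 0.15693 = 4.14693

v_new=-1.5693, w_new=4.14693


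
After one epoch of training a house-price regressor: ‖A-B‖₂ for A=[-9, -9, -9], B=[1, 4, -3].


d = √((-9-1)² + (-9-4)² + (-9+ 3)²)
  = √(100 + 169 + 36)
  = √305 = 17.4642

17.4642


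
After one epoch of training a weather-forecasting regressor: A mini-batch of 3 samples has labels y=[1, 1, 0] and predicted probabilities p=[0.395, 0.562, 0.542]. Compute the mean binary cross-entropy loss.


L[0] = -ln(0.395) = 0.9289
L[1] = -ln(0.562) = 0.5763
L[2] = -ln(1-0.542) = -ln(0.458) = 0.7809
mean = (0.9289 + 0.5763 + 0.7809)/3 = 0.762

0.762


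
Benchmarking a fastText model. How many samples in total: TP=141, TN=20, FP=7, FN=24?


Total = TP + TN + FP + FN
= 141 + 20 + 7 + 24
= 192
(Predicted positive: 148, predicted negative: 44)

192


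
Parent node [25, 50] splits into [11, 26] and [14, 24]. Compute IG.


Parent = [25, 50], H_parent = 0.9183
H_left = 0.878 (n=37), H_right = 0.9495 (n=38)
H_children = (37/75)·0.878 + (38/75)·0.9495 = 0.9142
IG = 0.9183 - 0.9142 = 0.0041

0.0041


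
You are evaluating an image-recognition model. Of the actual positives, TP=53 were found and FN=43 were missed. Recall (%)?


Recall = TP/(TP+FN)
= 53/(53+43)
= 53/96 = 55.21%

55.21%


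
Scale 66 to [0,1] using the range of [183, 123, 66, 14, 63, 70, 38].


min=14, max=183
(66-14)/(183-14) = 52/169 = 0.3077

0.3077


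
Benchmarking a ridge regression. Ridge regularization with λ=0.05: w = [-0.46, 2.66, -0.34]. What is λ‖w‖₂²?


‖w‖₂² = (-0.46)² + (2.66)² + (-0.34)²
     = 0.2116 + 7.0756 + 0.1156
     = 7.4028
λ·‖w‖₂² = 0.05·7.4028 = 0.37014

0.37014


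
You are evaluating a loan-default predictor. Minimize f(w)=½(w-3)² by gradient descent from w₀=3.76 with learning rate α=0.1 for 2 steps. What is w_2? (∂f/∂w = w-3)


step 1: grad = 3.76-3 = 0.76; w = 3.76 - 0.1·(0.76) = 3.684
step 2: grad = 3.684-3 = 0.684; w = 3.684 - 0.1·(0.684) = 3.6156

3.6156


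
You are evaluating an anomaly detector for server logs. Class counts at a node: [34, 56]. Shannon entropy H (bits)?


Probabilities: [34/90, 56/90] ≈ [0.3778, 0.6222]
H = -((34/90)·log₂(34/90) + (56/90)·log₂(56/90))
  = 0.9565 bits

0.9565 bits


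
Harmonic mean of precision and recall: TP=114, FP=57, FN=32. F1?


Precision = 114/171 = 0.6667
Recall = 114/146 = 0.7808
F1 = 2·P·R/(P+R) = 2·TP/(2·TP+FP+FN) = 228/(228+57+32) = 228/317 = 0.7192

0.7192


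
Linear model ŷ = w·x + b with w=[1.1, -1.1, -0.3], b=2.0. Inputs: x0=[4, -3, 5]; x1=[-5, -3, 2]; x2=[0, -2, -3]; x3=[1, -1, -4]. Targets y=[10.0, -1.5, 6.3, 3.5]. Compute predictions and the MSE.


ŷ0 = (1.1)·(4) + (-1.1)·(-3) + (-0.3)·(5) + 2.0 = 8.2
ŷ1 = (1.1)·(-5) + (-1.1)·(-3) + (-0.3)·(2) + 2.0 = -0.8
ŷ2 = (1.1)·(0) + (-1.1)·(-2) + (-0.3)·(-3) + 2.0 = 5.1
ŷ3 = (1.1)·(1) + (-1.1)·(-1) + (-0.3)·(-4) + 2.0 = 5.4
errors² = [3.24, 0.49, 1.44, 3.61]
MSE = 8.7800/4 = 2.195

2.195


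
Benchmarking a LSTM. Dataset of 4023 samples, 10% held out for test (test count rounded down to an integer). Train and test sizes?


Test = ⌊4023·10/100⌋ = 402
Train = 4023 - 402 = 3621

Train: 3621, Test: 402


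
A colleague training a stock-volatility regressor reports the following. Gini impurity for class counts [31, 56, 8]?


Probabilities: [31/95, 56/95, 8/95] ≈ [0.3263, 0.5895, 0.0842]
Σpᵢ² = (961 + 3136 + 64)/95² = 4161/9025
Gini = 1 - Σpᵢ² = 1 - 4161/9025 = 0.5389

0.5389


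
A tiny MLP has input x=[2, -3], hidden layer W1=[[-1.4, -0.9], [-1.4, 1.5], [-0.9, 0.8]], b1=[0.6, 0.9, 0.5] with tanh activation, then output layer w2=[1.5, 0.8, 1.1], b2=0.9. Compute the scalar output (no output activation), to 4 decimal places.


z1[0] = (-1.4)·(2) + (-0.9)·(-3) + 0.6 = 0.5
z1[1] = (-1.4)·(2) + (1.5)·(-3) + 0.9 = -6.4
z1[2] = (-0.9)·(2) + (0.8)·(-3) + 0.5 = -3.7
h = tanh(z1) = [0.4621, -1.0, -0.9988]
output = (1.5)·(0.4621) + (0.8)·(-1.0) + (1.1)·(-0.9988) + 0.9 = -0.3055

-0.3055


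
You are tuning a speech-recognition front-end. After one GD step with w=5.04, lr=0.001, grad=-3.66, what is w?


w_new = w - α·∇
= 5.04 - 0.001·-3.66
= 5.04 + 0.00366
= 5.04366

5.04366


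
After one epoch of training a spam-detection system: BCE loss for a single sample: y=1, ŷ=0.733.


BCE = -[y·ln(p) + (1-y)·ln(1-p)]
= -1·ln(0.733) - 0
= -ln(0.733) = 0.3106

0.3106


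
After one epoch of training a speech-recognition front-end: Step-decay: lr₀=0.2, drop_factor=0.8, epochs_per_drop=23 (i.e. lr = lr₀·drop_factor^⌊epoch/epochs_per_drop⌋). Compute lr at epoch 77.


n_drops = ⌊77/23⌋ = 3
lr = 0.2·0.8^3 = 0.2·0.512 = 0.1024

0.1024


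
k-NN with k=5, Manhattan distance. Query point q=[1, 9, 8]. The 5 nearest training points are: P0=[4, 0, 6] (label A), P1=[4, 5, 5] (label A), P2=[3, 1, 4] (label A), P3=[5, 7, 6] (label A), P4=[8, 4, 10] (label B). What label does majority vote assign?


d(q,P0) = 14  (label A)
d(q,P1) = 10  (label A)
d(q,P2) = 14  (label A)
d(q,P3) = 8  (label A)
d(q,P4) = 14  (label B)
Votes: A=4, B=1
Majority → A

A


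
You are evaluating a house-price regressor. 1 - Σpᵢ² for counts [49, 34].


Probabilities: [49/83, 34/83] ≈ [0.5904, 0.4096]
Σpᵢ² = (2401 + 1156)/83² = 3557/6889
Gini = 1 - Σpᵢ² = 1 - 3557/6889 = 0.4837

0.4837


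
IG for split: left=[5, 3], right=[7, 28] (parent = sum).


Parent = [12, 31], H_parent = 0.8542
H_left = 0.9544 (n=8), H_right = 0.7219 (n=35)
H_children = (8/43)·0.9544 + (35/43)·0.7219 = 0.7652
IG = 0.8542 - 0.7652 = 0.089

0.089


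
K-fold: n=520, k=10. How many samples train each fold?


Fold size = 520/10 = 52
Training per fold = 520 - 52 = 468

468


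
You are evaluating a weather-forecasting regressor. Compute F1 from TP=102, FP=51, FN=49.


Precision = 102/153 = 0.6667
Recall = 102/151 = 0.6755
F1 = 2·P·R/(P+R) = 2·TP/(2·TP+FP+FN) = 204/(204+51+49) = 204/304 = 0.6711

0.6711


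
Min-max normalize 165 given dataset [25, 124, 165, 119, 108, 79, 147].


min=25, max=165
(165-25)/(165-25) = 140/140 = 1.0

1.0


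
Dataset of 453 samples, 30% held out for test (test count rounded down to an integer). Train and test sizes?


Test = ⌊453·30/100⌋ = 135
Train = 453 - 135 = 318

Train: 318, Test: 135


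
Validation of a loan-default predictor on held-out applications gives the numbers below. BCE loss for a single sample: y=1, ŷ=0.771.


BCE = -[y·ln(p) + (1-y)·ln(1-p)]
= -1·ln(0.771) - 0
= -ln(0.771) = 0.2601

0.2601


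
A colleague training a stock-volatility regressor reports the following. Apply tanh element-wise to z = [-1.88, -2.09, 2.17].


tanh(-1.88) = -0.9545
tanh(-2.09) = -0.9699
tanh(2.17) = 0.9743
result = [-0.9545, -0.9699, 0.9743]

[-0.9545, -0.9699, 0.9743]


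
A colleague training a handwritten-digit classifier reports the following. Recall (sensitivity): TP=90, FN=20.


Recall = TP/(TP+FN)
= 90/(90+20)
= 90/110 = 81.82%

81.82%


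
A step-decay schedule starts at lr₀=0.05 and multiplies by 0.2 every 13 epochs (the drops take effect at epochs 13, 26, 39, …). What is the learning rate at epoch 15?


n_drops = ⌊15/13⌋ = 1
lr = 0.05·0.2^1 = 0.05·0.2 = 0.01

0.01


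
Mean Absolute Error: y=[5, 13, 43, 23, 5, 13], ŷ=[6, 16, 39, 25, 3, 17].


Absolute errors: |5-6|=1, |13-16|=3, |43-39|=4, |23-25|=2, |5-3|=2, |13-17|=4
Sum = 16
MAE = 16/6 = 8/3

8/3


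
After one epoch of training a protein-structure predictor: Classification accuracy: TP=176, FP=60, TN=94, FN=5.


Accuracy = (TP+TN)/(TP+TN+FP+FN)
= (176+94)/(335)
= 270/335 = 80.6%

80.6%


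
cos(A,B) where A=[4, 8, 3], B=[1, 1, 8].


A·B = 4·1 + 8·1 + 3·8 = 36
‖A‖ = √89 = 9.434, ‖B‖ = √66 = 8.124
cos = 36/(√89·√66) = 36/√5874 = 0.4697

0.4697


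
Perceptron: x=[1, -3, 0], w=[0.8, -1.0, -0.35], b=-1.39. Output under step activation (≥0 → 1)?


z = (1)·(0.8) + (-3)·(-1.0) + (0)·(-0.35) - 1.39
  = 2.41
step(z) = 1 (z≥0)

1


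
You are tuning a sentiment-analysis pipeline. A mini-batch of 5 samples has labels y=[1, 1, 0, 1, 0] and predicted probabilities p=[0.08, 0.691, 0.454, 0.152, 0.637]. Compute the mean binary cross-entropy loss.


L[0] = -ln(0.08) = 2.5257
L[1] = -ln(0.691) = 0.3696
L[2] = -ln(1-0.454) = -ln(0.546) = 0.6051
L[3] = -ln(0.152) = 1.8839
L[4] = -ln(1-0.637) = -ln(0.363) = 1.0134
mean = (2.5257 + 0.3696 + 0.6051 + 1.8839 + 1.0134)/5 = 1.2795

1.2795


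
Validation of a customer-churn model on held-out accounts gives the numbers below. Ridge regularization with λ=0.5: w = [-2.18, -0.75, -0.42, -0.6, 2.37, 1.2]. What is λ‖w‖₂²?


‖w‖₂² = (-2.18)² + (-0.75)² + (-0.42)² + (-0.6)² + (2.37)² + (1.2)²
     = 4.7524 + 0.5625 + 0.1764 + 0.36 + 5.6169 + 1.44
     = 12.9082
λ·‖w‖₂² = 0.5·12.9082 = 6.4541

6.4541


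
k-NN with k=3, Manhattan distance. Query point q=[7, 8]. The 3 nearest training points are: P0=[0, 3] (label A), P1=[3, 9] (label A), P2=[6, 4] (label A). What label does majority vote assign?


d(q,P0) = 12  (label A)
d(q,P1) = 5  (label A)
d(q,P2) = 5  (label A)
Votes: A=3, B=0
Majority → A

A


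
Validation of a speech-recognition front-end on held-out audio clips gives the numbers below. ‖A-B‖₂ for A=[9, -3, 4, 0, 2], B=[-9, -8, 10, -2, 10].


d = √((9+ 9)² + (-3+ 8)² + (4-10)² + (0+ 2)² + (2-10)²)
  = √(324 + 25 + 36 + 4 + 64)
  = √453 = 21.2838

21.2838


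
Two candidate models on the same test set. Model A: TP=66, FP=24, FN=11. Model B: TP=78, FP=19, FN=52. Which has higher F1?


Model A: P=66/90=0.7333, R=66/77=0.8571, F1=2PR/(P+R)=2TP/(2TP+FP+FN)=132/167=0.7904
Model B: P=78/97=0.8041, R=78/130=0.6, F1=2PR/(P+R)=2TP/(2TP+FP+FN)=156/227=0.6872
0.7904 > 0.6872 → Model A

Model A
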